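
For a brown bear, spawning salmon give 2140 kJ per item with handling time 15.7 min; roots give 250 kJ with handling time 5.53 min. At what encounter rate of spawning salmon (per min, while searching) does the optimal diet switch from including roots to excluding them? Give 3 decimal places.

0.032 per min

Drop roots once their profitability E₂/h₂ falls below the rate achievable on spawning salmon alone: E₂/h₂ = λE₁/(1 + λh₁).
Solve for λ: λE₁h₂ = E₂(1 + λh₁) → λ(E₁h₂ − E₂h₁) = E₂ → λ = E₂/(E₁h₂ − E₂h₁).
λ = 250/(2140×5.53 − 250×15.7) = 250/7909 = 0.03161 per min.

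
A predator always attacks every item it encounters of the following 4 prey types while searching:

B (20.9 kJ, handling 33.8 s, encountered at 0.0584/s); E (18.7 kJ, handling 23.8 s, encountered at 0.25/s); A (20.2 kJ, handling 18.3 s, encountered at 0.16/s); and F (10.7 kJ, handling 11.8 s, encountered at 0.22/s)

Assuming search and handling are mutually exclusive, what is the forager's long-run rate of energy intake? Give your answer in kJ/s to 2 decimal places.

0.79 kJ/s

Energy encountered per unit search time: 0.0584×20.9 + 0.25×18.7 + 0.16×20.2 + 0.22×10.7 = 11.48 kJ/s.
Handling time per unit search time: 0.0584×33.8 + 0.25×23.8 + 0.16×18.3 + 0.22×11.8 = 13.45.
Rate = 11.48/(1 + 13.45) = 0.7947 kJ/s.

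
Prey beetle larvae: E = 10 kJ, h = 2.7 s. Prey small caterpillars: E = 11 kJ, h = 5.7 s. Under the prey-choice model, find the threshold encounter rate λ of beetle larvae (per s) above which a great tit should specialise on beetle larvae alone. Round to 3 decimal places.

At the threshold, the rate on beetle larvae alone equals the profitability of small caterpillars: λ·10/(1 + λ·2.7) = 11/5.7 = 1.93.
Rearranging, λ(10 − 1.93×2.7) = 1.93, so λ = 1.93/4.789 = 0.4029 per s.

0.403 per s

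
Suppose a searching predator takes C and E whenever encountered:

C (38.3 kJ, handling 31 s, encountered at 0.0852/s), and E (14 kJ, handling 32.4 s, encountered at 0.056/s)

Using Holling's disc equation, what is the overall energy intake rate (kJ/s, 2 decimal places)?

0.74 kJ/s

Energy encountered per unit search time: 0.0852×38.3 + 0.056×14 = 4.047 kJ/s.
Handling time per unit search time: 0.0852×31 + 0.056×32.4 = 4.456.
Rate = 4.047/(1 + 4.456) = 0.7418 kJ/s.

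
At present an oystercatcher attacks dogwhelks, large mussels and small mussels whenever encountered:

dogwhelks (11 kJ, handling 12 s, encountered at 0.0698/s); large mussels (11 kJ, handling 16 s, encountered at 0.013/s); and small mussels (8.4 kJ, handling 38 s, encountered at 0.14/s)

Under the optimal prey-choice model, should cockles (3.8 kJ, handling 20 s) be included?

Intake rate on the current diet: R = (0.0698×11 + 0.013×11 + 0.14×8.4) / (1 + 0.0698×12 + 0.013×16 + 0.14×38) = 2.087/7.366 = 0.2833 kJ/s.
cockles: E/h = 3.8/20 = 0.19 kJ/s.
0.19 < 0.2833, so adding cockles would lower the average — exclude it.

No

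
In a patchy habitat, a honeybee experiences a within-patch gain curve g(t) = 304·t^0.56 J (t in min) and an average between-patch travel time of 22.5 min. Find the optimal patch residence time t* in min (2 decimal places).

By the marginal value theorem, leave when the instantaneous gain rate g'(t) equals the habitat-wide average g(t)/(T + t).
g'(t) = 0.56·304·t^-0.44. Setting 0.56·304·t^-0.44 = 304·t^0.56/(22.5+t) gives 0.56(22.5+t) = t, so 0.44·t = 0.56×22.5.
t* = 0.56×22.5/0.44 = 28.64 min.

28.64 min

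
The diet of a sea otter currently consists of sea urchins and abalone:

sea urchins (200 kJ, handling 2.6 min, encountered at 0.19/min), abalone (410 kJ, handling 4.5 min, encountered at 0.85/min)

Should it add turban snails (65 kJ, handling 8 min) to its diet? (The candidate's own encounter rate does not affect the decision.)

No

Intake rate on the current diet: R = (0.19×200 + 0.85×410) / (1 + 0.19×2.6 + 0.85×4.5) = 386.5/5.319 = 72.66 kJ/min.
Profitability of turban snails: 65/8 = 8.125 kJ/min.
Since 8.125 < R, time spent handling turban snails is better spent searching.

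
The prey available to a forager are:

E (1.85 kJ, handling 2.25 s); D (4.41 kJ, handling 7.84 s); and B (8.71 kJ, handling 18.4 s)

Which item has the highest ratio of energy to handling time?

E

In descending order of E/h:
E: 1.85/2.25 = 0.822 kJ/s
D: 4.41/7.84 = 0.562 kJ/s
B: 8.71/18.4 = 0.473 kJ/s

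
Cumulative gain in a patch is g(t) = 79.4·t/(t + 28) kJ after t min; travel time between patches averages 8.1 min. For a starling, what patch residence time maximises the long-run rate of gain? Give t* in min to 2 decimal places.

15.06 min

Maximise g(t)/(T+t): set derivative to zero → g'(t)(T+t) = g(t).
g'(t) = 79.4·28/(t + 28)². Setting 79.4·28/(t+28)² = 79.4t/[(t+28)(8.1+t)] gives 28(8.1+t) = t(t+28), so t² = 28×8.1 = 226.8.
t* = √226.8 = 15.06 min.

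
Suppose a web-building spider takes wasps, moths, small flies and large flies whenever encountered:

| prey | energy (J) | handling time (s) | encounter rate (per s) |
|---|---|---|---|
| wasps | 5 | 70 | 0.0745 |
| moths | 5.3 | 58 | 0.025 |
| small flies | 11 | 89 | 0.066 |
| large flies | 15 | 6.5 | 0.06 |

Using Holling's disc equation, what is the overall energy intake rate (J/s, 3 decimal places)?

0.153 J/s

R = (0.0745×5 + 0.025×5.3 + 0.066×11 + 0.06×15) / (1 + 0.0745×70 + 0.025×58 + 0.066×89 + 0.06×6.5) = 2.131/13.93 = 0.153 J/s.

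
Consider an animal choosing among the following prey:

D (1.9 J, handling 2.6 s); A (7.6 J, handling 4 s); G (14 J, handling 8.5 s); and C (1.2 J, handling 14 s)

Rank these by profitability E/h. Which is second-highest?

In descending order of E/h:
A: 7.6/4 = 1.9 J/s
G: 14/8.5 = 1.65 J/s
D: 1.9/2.6 = 0.731 J/s
C: 1.2/14 = 0.0857 J/s

G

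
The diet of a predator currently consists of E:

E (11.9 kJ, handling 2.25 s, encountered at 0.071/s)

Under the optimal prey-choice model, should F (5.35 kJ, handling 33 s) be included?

No

Intake rate on the current diet: R = (0.071×11.9) / (1 + 0.071×2.25) = 0.8449/1.16 = 0.7285 kJ/s.
Profitability of F: 5.35/33 = 0.1621 kJ/s.
0.1621 < 0.7285, so adding F would lower the average — exclude it.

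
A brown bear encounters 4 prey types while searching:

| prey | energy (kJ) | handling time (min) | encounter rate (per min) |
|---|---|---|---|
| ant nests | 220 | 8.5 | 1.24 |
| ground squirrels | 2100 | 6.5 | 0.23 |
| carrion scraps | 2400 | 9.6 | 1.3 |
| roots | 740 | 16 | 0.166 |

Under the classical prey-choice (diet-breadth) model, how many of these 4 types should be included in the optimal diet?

E/h in descending order: ground squirrels 323, carrion scraps 250, roots 46.2, ant nests 25.9 kJ/min. The optimal diet is the largest prefix of this list for which every included type satisfies E_i/h_i > R on the types above it.
Rate on top 1: 193.6. carrion scraps: 250 > 193.6 → include.
Rate on top 2: 240.6. roots: 46.2 < 240.6 → exclude; stop.
Optimal diet: ground squirrels, carrion scraps — 2 of 4 types.

2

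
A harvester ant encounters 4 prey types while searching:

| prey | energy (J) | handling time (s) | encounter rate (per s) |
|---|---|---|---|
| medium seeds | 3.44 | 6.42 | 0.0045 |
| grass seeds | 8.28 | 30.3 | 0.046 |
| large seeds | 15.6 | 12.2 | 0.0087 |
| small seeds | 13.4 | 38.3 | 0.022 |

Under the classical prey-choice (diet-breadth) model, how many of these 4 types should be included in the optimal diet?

4

Profitabilities (E/h, J/s): large seeds 1.28, medium seeds 0.536, small seeds 0.35, grass seeds 0.273. Add prey in this order while the next type's profitability exceeds the intake rate on those already taken.
Rate on top 1: 0.1227. medium seeds: 0.536 > 0.1227 → include.
Rate on top 2: 0.1332. small seeds: 0.35 > 0.1332 → include.
Rate on top 3: 0.2255. grass seeds: 0.273 > 0.2255 → include.
Optimal diet: large seeds, medium seeds, small seeds, grass seeds — 4 of 4 types.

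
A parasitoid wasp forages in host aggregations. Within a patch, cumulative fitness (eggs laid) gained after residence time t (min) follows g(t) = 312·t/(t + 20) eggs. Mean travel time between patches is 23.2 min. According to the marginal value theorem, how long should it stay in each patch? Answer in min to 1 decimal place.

By the marginal value theorem, leave when the instantaneous gain rate g'(t) equals the habitat-wide average g(t)/(T + t).
g'(t) = 312·20/(t + 20)². Setting 312·20/(t+20)² = 312t/[(t+20)(23.2+t)] gives 20(23.2+t) = t(t+20), so t² = 20×23.2 = 464.
t* = √464 = 21.54 min.

21.5 min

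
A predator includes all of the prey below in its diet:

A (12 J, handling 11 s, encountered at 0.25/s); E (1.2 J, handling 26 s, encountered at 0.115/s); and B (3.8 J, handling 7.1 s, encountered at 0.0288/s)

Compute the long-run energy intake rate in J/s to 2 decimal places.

Energy encountered per unit search time: 0.25×12 + 0.115×1.2 + 0.0288×3.8 = 3.247 J/s.
Handling time per unit search time: 0.25×11 + 0.115×26 + 0.0288×7.1 = 5.944.
Rate = 3.247/(1 + 5.944) = 0.4676 J/s.

0.47 J/s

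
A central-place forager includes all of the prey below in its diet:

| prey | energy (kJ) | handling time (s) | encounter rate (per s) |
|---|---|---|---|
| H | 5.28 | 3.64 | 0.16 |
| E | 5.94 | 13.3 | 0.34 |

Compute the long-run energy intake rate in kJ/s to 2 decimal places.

R = (0.16×5.28 + 0.34×5.94) / (1 + 0.16×3.64 + 0.34×13.3) = 2.864/6.104 = 0.4692 kJ/s.

0.47 kJ/s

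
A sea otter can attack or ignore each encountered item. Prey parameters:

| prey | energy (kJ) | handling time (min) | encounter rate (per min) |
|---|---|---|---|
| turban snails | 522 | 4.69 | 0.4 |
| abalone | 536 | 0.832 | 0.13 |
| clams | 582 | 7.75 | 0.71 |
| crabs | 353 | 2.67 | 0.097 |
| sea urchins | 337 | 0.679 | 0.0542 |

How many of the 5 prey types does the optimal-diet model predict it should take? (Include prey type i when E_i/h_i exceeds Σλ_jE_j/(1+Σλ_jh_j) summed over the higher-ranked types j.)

4

Rank by E/h (kJ/min): abalone 644, sea urchins 496, crabs 132, turban snails 111, clams 75.1. Include each in turn until the next type's E/h falls below the running intake rate.
Rate on top 1: 62.88. sea urchins: 496 > 62.88 → include.
Rate on top 2: 76.81. crabs: 132 > 76.81 → include.
Rate on top 3: 87.03. turban snails: 111 > 87.03 → include.
Rate on top 4: 100.9. clams: 75.1 < 100.9 → exclude; stop.
Optimal diet: abalone, sea urchins, crabs, turban snails — 4 of 5 types.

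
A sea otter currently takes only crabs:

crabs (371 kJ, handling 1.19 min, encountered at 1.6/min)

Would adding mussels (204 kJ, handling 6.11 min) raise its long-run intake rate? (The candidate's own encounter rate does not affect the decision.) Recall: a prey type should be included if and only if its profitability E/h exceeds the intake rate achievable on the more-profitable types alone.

On crabs alone, R = ΣλE/(1+Σλh) = 593.6/2.904 = 204.4 kJ/min.
mussels: E/h = 204/6.11 = 33.39 kJ/min.
33.39 < 204.4, so adding mussels would lower the average — exclude it.

No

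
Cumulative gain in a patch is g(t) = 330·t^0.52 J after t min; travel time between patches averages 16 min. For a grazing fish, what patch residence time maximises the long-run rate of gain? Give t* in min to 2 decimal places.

17.33 min

Optimal t* satisfies g'(t*) = g(t*)/(T + t*).
g'(t) = 0.52·330·t^-0.48. Setting 0.52·330·t^-0.48 = 330·t^0.52/(16+t) gives 0.52(16+t) = t, so 0.48·t = 0.52×16.
t* = 0.52×16/0.48 = 17.33 min.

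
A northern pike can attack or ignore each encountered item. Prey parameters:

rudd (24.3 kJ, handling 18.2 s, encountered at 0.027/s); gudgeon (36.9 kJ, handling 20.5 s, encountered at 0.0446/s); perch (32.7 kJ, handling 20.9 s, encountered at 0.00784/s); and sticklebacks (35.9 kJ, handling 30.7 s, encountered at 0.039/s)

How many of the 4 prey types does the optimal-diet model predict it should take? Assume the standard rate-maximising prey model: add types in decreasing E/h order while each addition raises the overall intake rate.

Rank by E/h (kJ/s): gudgeon 1.8, perch 1.56, rudd 1.34, sticklebacks 1.17. Include each in turn until the next type's E/h falls below the running intake rate.
Rate on top 1: 0.8597. perch: 1.56 > 0.8597 → include.
Rate on top 2: 0.9153. rudd: 1.34 > 0.9153 → include.
Rate on top 3: 0.9956. sticklebacks: 1.17 > 0.9956 → include.
Optimal diet: gudgeon, perch, rudd, sticklebacks — 4 of 4 types.

4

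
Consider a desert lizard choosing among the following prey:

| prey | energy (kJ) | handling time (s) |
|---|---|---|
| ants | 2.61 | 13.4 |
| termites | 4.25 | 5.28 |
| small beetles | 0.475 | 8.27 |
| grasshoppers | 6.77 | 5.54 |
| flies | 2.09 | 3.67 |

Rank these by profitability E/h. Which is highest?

Profitability E/h (kJ/s): ants = 2.61/13.4 = 0.195, termites = 4.25/5.28 = 0.805, small beetles = 0.475/8.27 = 0.0574, grasshoppers = 6.77/5.54 = 1.22, flies = 2.09/3.67 = 0.569.
Ranked: grasshoppers > termites > flies > ants > small beetles.

grasshoppers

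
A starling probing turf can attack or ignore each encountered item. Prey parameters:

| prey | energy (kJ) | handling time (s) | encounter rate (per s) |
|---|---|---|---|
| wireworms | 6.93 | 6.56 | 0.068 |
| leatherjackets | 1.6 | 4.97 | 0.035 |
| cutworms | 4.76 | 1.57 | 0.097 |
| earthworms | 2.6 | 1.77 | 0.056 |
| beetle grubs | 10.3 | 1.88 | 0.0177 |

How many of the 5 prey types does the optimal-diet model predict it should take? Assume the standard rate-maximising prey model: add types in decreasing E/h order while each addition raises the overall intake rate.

4

Rank by E/h (kJ/s): beetle grubs 5.48, cutworms 3.03, earthworms 1.47, wireworms 1.06, leatherjackets 0.322. Include each in turn until the next type's E/h falls below the running intake rate.
Rate on top 1: 0.1764. cutworms: 3.03 > 0.1764 → include.
Rate on top 2: 0.5432. earthworms: 1.47 > 0.5432 → include.
Rate on top 3: 0.6146. wireworms: 1.06 > 0.6146 → include.
Rate on top 4: 0.7285. leatherjackets: 0.322 < 0.7285 → exclude; stop.
Optimal diet: beetle grubs, cutworms, earthworms, wireworms — 4 of 5 types.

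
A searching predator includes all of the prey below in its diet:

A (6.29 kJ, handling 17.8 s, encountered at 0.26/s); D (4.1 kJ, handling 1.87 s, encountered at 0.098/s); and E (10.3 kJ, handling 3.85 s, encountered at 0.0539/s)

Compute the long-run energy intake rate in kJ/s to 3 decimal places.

R = Σλ_iE_i / (1 + Σλ_ih_i)
Numerator: 0.26×6.29 + 0.098×4.1 + 0.0539×10.3 = 2.592
Denominator: 1 + 0.26×17.8 + 0.098×1.87 + 0.0539×3.85 = 6.019
R = 2.592/6.019 = 0.4307 kJ/s

0.431 kJ/s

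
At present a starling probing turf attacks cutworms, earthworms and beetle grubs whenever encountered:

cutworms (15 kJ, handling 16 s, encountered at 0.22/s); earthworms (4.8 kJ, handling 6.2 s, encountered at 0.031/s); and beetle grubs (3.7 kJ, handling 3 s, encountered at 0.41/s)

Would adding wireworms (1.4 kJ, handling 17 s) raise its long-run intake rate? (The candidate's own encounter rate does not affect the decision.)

No

On cutworms, earthworms and beetle grubs alone, R = ΣλE/(1+Σλh) = 4.966/5.942 = 0.8357 kJ/s.
wireworms: E/h = 1.4/17 = 0.08235 kJ/s.
0.08235 < 0.8357, so adding wireworms would lower the average — exclude it.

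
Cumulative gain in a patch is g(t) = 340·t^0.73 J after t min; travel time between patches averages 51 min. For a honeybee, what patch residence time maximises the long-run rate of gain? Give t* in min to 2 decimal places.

Optimal t* satisfies g'(t*) = g(t*)/(T + t*).
g'(t) = 0.73·340·t^-0.27. Setting 0.73·340·t^-0.27 = 340·t^0.73/(51+t) gives 0.73(51+t) = t, so 0.27·t = 0.73×51.
t* = 0.73×51/0.27 = 137.9 min.

137.89 min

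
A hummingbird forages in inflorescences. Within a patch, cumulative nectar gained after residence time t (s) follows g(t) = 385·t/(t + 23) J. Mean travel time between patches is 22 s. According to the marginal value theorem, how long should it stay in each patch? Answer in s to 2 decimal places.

22.49 s

Optimal t* satisfies g'(t*) = g(t*)/(T + t*).
g'(t) = 385·23/(t + 23)². Setting 385·23/(t+23)² = 385t/[(t+23)(22+t)] gives 23(22+t) = t(t+23), so t² = 23×22 = 506.
t* = √506 = 22.49 s.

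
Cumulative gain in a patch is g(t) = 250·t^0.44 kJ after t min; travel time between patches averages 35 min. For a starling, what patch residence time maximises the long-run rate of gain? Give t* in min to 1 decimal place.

27.5 min

Optimal t* satisfies g'(t*) = g(t*)/(T + t*).
g'(t) = 0.44·250·t^-0.56. Setting 0.44·250·t^-0.56 = 250·t^0.44/(35+t) gives 0.44(35+t) = t, so 0.56·t = 0.44×35.
t* = 0.44×35/0.56 = 27.5 min.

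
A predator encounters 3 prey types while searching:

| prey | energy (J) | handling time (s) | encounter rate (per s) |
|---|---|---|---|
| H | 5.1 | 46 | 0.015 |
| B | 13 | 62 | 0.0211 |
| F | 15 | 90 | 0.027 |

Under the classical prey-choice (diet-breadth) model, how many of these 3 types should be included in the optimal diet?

Profitabilities (E/h, J/s): B 0.21, F 0.167, H 0.111. Add prey in this order while the next type's profitability exceeds the intake rate on those already taken.
Rate on top 1: 0.1188. F: 0.167 > 0.1188 → include.
Rate on top 2: 0.1434. H: 0.111 < 0.1434 → exclude; stop.
Optimal diet: B, F — 2 of 3 types.

2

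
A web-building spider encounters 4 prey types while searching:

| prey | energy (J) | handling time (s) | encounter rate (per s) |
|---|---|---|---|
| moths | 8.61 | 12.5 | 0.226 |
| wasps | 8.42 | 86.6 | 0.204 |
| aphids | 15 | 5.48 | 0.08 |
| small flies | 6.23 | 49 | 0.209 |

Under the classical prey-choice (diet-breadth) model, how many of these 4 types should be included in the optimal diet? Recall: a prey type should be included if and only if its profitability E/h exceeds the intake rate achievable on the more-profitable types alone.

1

E/h in descending order: aphids 2.74, moths 0.689, small flies 0.127, wasps 0.0972 J/s. The optimal diet is the largest prefix of this list for which every included type satisfies E_i/h_i > R on the types above it.
Rate on top 1: 0.8343. moths: 0.689 < 0.8343 → exclude; stop.
Optimal diet: aphids — 1 of 4 types.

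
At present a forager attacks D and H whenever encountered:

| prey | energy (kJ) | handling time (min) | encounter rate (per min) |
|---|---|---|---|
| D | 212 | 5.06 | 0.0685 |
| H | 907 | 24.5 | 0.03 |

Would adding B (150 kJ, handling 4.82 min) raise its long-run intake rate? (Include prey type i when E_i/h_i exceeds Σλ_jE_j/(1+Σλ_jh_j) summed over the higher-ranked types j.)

On D and H alone, R = ΣλE/(1+Σλh) = 41.73/2.082 = 20.05 kJ/min.
B: E/h = 150/4.82 = 31.12 kJ/min.
31.12 > 20.05, so adding B raises the average — include it.

Yes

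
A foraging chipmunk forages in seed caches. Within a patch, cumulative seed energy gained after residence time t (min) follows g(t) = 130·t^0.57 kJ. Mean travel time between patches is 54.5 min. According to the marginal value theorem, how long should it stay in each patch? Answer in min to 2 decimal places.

By the marginal value theorem, leave when the instantaneous gain rate g'(t) equals the habitat-wide average g(t)/(T + t).
g'(t) = 0.57·130·t^-0.43. Setting 0.57·130·t^-0.43 = 130·t^0.57/(54.5+t) gives 0.57(54.5+t) = t, so 0.43·t = 0.57×54.5.
t* = 0.57×54.5/0.43 = 72.24 min.

72.24 min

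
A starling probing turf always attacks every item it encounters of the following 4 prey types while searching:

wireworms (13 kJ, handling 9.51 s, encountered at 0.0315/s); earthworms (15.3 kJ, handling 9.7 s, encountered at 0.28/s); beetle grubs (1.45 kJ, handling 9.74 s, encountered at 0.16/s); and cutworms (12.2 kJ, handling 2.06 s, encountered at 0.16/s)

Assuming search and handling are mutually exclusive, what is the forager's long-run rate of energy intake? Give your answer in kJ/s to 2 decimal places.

1.16 kJ/s

Energy encountered per unit search time: 0.0315×13 + 0.28×15.3 + 0.16×1.45 + 0.16×12.2 = 6.878 kJ/s.
Handling time per unit search time: 0.0315×9.51 + 0.28×9.7 + 0.16×9.74 + 0.16×2.06 = 4.904.
Rate = 6.878/(1 + 4.904) = 1.165 kJ/s.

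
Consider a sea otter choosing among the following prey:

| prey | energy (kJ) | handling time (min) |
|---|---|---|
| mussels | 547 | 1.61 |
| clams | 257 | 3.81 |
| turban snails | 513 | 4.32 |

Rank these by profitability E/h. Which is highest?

mussels

In descending order of E/h:
mussels: 547/1.61 = 340 kJ/min
turban snails: 513/4.32 = 119 kJ/min
clams: 257/3.81 = 67.5 kJ/min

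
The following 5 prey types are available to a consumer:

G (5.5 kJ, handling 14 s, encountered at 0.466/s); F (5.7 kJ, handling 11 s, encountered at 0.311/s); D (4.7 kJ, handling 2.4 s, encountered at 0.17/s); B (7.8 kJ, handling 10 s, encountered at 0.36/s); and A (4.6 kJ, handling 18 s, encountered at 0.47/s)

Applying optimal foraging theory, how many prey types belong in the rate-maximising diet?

Profitabilities (E/h, kJ/s): D 1.96, B 0.78, F 0.518, G 0.393, A 0.256. Add prey in this order while the next type's profitability exceeds the intake rate on those already taken.
Rate on top 1: 0.5675. B: 0.78 > 0.5675 → include.
Rate on top 2: 0.7202. F: 0.518 < 0.7202 → exclude; stop.
Optimal diet: D, B — 2 of 5 types.

2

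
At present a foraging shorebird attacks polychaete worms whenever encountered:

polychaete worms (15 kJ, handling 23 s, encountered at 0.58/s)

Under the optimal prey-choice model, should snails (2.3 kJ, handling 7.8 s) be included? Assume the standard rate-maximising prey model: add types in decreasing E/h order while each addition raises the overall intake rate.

Current rate: (0.58×15)/(1 + 0.58×23) = 0.6067 kJ/s.
Profitability of snails: 2.3/7.8 = 0.2949 kJ/s.
0.2949 < 0.6067, so adding snails would lower the average — exclude it.

No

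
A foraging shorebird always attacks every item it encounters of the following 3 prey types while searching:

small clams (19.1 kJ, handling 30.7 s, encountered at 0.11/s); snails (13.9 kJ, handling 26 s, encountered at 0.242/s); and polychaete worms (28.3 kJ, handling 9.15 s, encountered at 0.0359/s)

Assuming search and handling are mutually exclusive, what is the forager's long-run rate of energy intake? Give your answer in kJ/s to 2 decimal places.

0.59 kJ/s

Energy encountered per unit search time: 0.11×19.1 + 0.242×13.9 + 0.0359×28.3 = 6.481 kJ/s.
Handling time per unit search time: 0.11×30.7 + 0.242×26 + 0.0359×9.15 = 9.997.
Rate = 6.481/(1 + 9.997) = 0.5893 kJ/s.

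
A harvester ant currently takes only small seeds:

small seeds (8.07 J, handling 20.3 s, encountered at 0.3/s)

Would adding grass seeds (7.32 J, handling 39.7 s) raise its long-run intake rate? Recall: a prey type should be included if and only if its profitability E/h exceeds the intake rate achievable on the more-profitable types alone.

Current rate: (0.3×8.07)/(1 + 0.3×20.3) = 0.3415 J/s.
Profitability of grass seeds: 7.32/39.7 = 0.1844 J/s.
0.1844 < 0.3415, so adding grass seeds would lower the average — exclude it.

No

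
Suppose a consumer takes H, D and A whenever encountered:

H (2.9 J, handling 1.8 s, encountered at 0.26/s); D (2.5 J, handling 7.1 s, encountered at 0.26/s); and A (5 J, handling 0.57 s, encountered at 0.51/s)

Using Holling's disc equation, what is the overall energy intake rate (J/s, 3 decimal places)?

1.097 J/s

R = Σλ_iE_i / (1 + Σλ_ih_i)
Numerator: 0.26×2.9 + 0.26×2.5 + 0.51×5 = 3.954
Denominator: 1 + 0.26×1.8 + 0.26×7.1 + 0.51×0.57 = 3.605
R = 3.954/3.605 = 1.097 J/s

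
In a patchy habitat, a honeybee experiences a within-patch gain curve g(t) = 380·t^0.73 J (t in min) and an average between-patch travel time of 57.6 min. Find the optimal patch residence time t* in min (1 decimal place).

Optimal t* satisfies g'(t*) = g(t*)/(T + t*).
g'(t) = 0.73·380·t^-0.27. Setting 0.73·380·t^-0.27 = 380·t^0.73/(57.6+t) gives 0.73(57.6+t) = t, so 0.27·t = 0.73×57.6.
t* = 0.73×57.6/0.27 = 155.7 min.

155.7 min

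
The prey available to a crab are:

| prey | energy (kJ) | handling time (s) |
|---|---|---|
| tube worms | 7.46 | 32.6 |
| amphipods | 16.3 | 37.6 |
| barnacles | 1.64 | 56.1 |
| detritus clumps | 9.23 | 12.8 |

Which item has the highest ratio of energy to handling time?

In descending order of E/h:
detritus clumps: 9.23/12.8 = 0.721 kJ/s
amphipods: 16.3/37.6 = 0.434 kJ/s
tube worms: 7.46/32.6 = 0.229 kJ/s
barnacles: 1.64/56.1 = 0.0292 kJ/s

detritus clumps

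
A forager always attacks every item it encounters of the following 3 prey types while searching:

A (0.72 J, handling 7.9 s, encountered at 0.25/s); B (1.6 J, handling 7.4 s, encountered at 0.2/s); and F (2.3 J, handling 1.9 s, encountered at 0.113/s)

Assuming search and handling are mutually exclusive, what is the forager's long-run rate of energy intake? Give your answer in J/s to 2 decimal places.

R = (0.25×0.72 + 0.2×1.6 + 0.113×2.3) / (1 + 0.25×7.9 + 0.2×7.4 + 0.113×1.9) = 0.7599/4.67 = 0.1627 J/s.

0.16 J/s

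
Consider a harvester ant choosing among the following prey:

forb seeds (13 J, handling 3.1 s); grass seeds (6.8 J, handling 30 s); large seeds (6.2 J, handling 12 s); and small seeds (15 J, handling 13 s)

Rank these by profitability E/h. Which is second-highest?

small seeds

In descending order of E/h:
forb seeds: 13/3.1 = 4.19 J/s
small seeds: 15/13 = 1.15 J/s
large seeds: 6.2/12 = 0.517 J/s
grass seeds: 6.8/30 = 0.227 J/s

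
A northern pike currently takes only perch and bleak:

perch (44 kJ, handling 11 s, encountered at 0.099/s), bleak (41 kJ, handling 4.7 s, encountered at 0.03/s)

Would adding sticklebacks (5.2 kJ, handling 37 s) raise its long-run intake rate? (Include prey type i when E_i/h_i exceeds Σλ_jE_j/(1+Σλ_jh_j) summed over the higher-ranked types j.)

Current rate: (0.099×44 + 0.03×41)/(1 + 0.099×11 + 0.03×4.7) = 2.505 kJ/s.
Profitability of sticklebacks: 5.2/37 = 0.1405 kJ/s.
Since 0.1405 < R, time spent handling sticklebacks is better spent searching.

No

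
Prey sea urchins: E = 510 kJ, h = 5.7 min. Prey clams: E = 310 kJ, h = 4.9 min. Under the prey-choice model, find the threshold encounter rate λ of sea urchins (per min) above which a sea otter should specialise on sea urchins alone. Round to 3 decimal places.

0.423 per min

Drop clams once their profitability E₂/h₂ falls below the rate achievable on sea urchins alone: E₂/h₂ = λE₁/(1 + λh₁).
Solve for λ: λE₁h₂ = E₂(1 + λh₁) → λ(E₁h₂ − E₂h₁) = E₂ → λ = E₂/(E₁h₂ − E₂h₁).
λ = 310/(510×4.9 − 310×5.7) = 310/732 = 0.4235 per min.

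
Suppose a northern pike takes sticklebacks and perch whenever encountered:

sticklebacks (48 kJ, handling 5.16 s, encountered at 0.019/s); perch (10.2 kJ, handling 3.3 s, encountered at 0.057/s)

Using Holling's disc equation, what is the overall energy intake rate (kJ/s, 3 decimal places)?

1.161 kJ/s

Energy encountered per unit search time: 0.019×48 + 0.057×10.2 = 1.493 kJ/s.
Handling time per unit search time: 0.019×5.16 + 0.057×3.3 = 0.2861.
Rate = 1.493/(1 + 0.2861) = 1.161 kJ/s.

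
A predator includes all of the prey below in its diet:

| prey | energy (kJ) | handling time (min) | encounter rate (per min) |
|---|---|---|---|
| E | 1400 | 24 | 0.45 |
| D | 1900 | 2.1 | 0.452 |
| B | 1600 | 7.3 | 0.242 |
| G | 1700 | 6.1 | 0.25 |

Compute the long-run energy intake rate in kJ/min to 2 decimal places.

R = (0.45×1400 + 0.452×1900 + 0.242×1600 + 0.25×1700) / (1 + 0.45×24 + 0.452×2.1 + 0.242×7.3 + 0.25×6.1) = 2301/16.04 = 143.4 kJ/min.

143.45 kJ/min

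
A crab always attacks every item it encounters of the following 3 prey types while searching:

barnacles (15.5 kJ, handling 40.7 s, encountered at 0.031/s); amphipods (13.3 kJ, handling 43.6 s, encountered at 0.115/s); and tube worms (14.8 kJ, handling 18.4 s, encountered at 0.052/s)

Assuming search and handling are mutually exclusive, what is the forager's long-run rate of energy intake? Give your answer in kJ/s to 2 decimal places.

R = (0.031×15.5 + 0.115×13.3 + 0.052×14.8) / (1 + 0.031×40.7 + 0.115×43.6 + 0.052×18.4) = 2.78/8.232 = 0.3376 kJ/s.

0.34 kJ/s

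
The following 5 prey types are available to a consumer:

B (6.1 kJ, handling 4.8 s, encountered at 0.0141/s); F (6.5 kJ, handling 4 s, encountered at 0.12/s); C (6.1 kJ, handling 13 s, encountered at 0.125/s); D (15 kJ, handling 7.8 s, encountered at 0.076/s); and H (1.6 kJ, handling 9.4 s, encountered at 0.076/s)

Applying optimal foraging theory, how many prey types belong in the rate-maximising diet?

3

E/h in descending order: D 1.92, F 1.62, B 1.27, C 0.469, H 0.17 kJ/s. The optimal diet is the largest prefix of this list for which every included type satisfies E_i/h_i > R on the types above it.
Rate on top 1: 0.7157. F: 1.62 > 0.7157 → include.
Rate on top 2: 0.9263. B: 1.27 > 0.9263 → include.
Rate on top 3: 0.9372. C: 0.469 < 0.9372 → exclude; stop.
Optimal diet: D, F, B — 3 of 5 types.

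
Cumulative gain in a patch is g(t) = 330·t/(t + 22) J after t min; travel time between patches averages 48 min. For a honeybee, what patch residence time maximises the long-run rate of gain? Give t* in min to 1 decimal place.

By the marginal value theorem, leave when the instantaneous gain rate g'(t) equals the habitat-wide average g(t)/(T + t).
g'(t) = 330·22/(t + 22)². Setting 330·22/(t+22)² = 330t/[(t+22)(48+t)] gives 22(48+t) = t(t+22), so t² = 22×48 = 1056.
t* = √1056 = 32.5 min.

32.5 min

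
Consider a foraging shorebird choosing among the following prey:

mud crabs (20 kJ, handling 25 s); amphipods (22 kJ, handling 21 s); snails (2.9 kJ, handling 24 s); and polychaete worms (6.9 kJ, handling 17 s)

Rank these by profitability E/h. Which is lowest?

snails

Profitability E/h (kJ/s): mud crabs = 20/25 = 0.8, amphipods = 22/21 = 1.05, snails = 2.9/24 = 0.121, polychaete worms = 6.9/17 = 0.406.
Ranked: amphipods > mud crabs > polychaete worms > snails.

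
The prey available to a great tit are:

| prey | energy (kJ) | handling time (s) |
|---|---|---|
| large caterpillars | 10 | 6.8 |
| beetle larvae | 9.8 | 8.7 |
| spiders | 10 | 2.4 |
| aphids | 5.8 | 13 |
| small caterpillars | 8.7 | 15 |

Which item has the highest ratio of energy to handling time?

In descending order of E/h:
spiders: 10/2.4 = 4.17 kJ/s
large caterpillars: 10/6.8 = 1.47 kJ/s
beetle larvae: 9.8/8.7 = 1.13 kJ/s
small caterpillars: 8.7/15 = 0.58 kJ/s
aphids: 5.8/13 = 0.446 kJ/s

spiders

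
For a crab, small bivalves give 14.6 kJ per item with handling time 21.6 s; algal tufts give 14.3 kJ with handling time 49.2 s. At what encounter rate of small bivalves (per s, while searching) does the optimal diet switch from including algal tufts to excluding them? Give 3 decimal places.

0.035 per s

The zero-one rule: include algal tufts iff E₂/h₂ > λE₁/(1+λh₁). Equality gives the switch point.
λE₁h₂ = E₂ + λE₂h₁ ⇒ λ = E₂/(E₁h₂ − E₂h₁) = 14.3/(718.3 − 308.9) = 0.03493 per s.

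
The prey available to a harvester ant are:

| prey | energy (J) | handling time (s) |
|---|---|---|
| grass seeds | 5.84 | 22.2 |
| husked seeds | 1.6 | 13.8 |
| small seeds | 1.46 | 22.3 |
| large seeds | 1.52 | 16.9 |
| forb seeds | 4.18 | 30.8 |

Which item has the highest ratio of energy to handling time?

In descending order of E/h:
grass seeds: 5.84/22.2 = 0.263 J/s
forb seeds: 4.18/30.8 = 0.136 J/s
husked seeds: 1.6/13.8 = 0.116 J/s
large seeds: 1.52/16.9 = 0.0899 J/s
small seeds: 1.46/22.3 = 0.0655 J/s

grass seeds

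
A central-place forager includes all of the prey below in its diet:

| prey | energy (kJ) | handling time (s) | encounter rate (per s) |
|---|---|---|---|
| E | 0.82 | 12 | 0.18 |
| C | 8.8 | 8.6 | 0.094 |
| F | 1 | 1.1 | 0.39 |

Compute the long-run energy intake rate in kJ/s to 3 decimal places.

Energy encountered per unit search time: 0.18×0.82 + 0.094×8.8 + 0.39×1 = 1.365 kJ/s.
Handling time per unit search time: 0.18×12 + 0.094×8.6 + 0.39×1.1 = 3.397.
Rate = 1.365/(1 + 3.397) = 0.3104 kJ/s.

0.310 kJ/s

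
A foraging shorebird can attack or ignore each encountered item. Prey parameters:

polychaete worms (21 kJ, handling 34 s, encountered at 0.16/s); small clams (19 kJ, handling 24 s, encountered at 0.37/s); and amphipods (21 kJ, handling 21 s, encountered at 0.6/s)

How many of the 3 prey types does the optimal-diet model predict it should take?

E/h in descending order: amphipods 1, small clams 0.792, polychaete worms 0.618 kJ/s. The optimal diet is the largest prefix of this list for which every included type satisfies E_i/h_i > R on the types above it.
Rate on top 1: 0.9265. small clams: 0.792 < 0.9265 → exclude; stop.
Optimal diet: amphipods — 1 of 3 types.

1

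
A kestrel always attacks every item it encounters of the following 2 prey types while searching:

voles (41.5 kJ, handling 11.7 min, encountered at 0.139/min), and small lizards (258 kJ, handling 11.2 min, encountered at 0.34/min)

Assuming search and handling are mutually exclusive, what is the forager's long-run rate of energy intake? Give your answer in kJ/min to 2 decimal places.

14.53 kJ/min

Energy encountered per unit search time: 0.139×41.5 + 0.34×258 = 93.49 kJ/min.
Handling time per unit search time: 0.139×11.7 + 0.34×11.2 = 5.434.
Rate = 93.49/(1 + 5.434) = 14.53 kJ/min.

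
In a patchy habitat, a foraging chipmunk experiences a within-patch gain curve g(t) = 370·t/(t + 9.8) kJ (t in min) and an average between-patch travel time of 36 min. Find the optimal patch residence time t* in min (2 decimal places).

Optimal t* satisfies g'(t*) = g(t*)/(T + t*).
g'(t) = 370·9.8/(t + 9.8)². Setting 370·9.8/(t+9.8)² = 370t/[(t+9.8)(36+t)] gives 9.8(36+t) = t(t+9.8), so t² = 9.8×36 = 352.8.
t* = √352.8 = 18.78 min.

18.78 min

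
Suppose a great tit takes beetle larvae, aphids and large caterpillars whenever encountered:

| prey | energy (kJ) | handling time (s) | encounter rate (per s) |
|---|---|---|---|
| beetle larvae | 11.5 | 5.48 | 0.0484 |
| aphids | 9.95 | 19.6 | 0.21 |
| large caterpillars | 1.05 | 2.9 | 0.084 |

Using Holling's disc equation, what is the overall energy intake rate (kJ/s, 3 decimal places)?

0.486 kJ/s

R = Σλ_iE_i / (1 + Σλ_ih_i)
Numerator: 0.0484×11.5 + 0.21×9.95 + 0.084×1.05 = 2.734
Denominator: 1 + 0.0484×5.48 + 0.21×19.6 + 0.084×2.9 = 5.625
R = 2.734/5.625 = 0.4861 kJ/s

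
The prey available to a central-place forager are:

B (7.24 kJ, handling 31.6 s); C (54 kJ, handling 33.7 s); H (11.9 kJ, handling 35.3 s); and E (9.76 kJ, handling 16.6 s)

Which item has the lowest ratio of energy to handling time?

B

In descending order of E/h:
C: 54/33.7 = 1.6 kJ/s
E: 9.76/16.6 = 0.588 kJ/s
H: 11.9/35.3 = 0.337 kJ/s
B: 7.24/31.6 = 0.229 kJ/s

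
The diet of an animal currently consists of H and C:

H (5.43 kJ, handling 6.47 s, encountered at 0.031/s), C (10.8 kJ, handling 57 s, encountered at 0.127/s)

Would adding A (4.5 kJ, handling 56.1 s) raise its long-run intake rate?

No

On H and C alone, R = ΣλE/(1+Σλh) = 1.54/8.44 = 0.1825 kJ/s.
A: E/h = 4.5/56.1 = 0.08021 kJ/s.
Since 0.08021 < R, time spent handling A is better spent searching.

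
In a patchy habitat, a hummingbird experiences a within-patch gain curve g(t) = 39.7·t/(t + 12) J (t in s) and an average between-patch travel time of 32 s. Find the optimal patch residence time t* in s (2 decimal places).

19.60 s

Maximise g(t)/(T+t): set derivative to zero → g'(t)(T+t) = g(t).
g'(t) = 39.7·12/(t + 12)². Setting 39.7·12/(t+12)² = 39.7t/[(t+12)(32+t)] gives 12(32+t) = t(t+12), so t² = 12×32 = 384.
t* = √384 = 19.6 s.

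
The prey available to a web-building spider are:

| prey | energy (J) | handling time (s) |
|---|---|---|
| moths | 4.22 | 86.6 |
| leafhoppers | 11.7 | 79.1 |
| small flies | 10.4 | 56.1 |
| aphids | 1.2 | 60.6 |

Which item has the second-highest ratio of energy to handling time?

leafhoppers

Profitability E/h (J/s): moths = 4.22/86.6 = 0.0487, leafhoppers = 11.7/79.1 = 0.148, small flies = 10.4/56.1 = 0.185, aphids = 1.2/60.6 = 0.0198.
Ranked: small flies > leafhoppers > moths > aphids.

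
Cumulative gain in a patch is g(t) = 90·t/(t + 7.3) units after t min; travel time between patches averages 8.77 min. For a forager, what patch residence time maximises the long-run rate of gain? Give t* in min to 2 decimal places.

8.00 min

Optimal t* satisfies g'(t*) = g(t*)/(T + t*).
g'(t) = 90·7.3/(t + 7.3)². Setting 90·7.3/(t+7.3)² = 90t/[(t+7.3)(8.77+t)] gives 7.3(8.77+t) = t(t+7.3), so t² = 7.3×8.77 = 64.02.
t* = √64.02 = 8.001 min.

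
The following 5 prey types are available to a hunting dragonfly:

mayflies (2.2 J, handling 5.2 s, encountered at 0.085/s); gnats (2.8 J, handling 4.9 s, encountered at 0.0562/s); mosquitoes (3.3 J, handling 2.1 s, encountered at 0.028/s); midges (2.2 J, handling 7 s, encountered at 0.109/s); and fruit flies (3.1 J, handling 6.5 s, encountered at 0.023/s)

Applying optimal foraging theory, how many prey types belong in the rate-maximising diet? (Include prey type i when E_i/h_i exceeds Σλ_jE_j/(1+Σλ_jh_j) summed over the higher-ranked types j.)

5

Profitabilities (E/h, J/s): mosquitoes 1.57, gnats 0.571, fruit flies 0.477, mayflies 0.423, midges 0.314. Add prey in this order while the next type's profitability exceeds the intake rate on those already taken.
Rate on top 1: 0.08727. gnats: 0.571 > 0.08727 → include.
Rate on top 2: 0.1872. fruit flies: 0.477 > 0.1872 → include.
Rate on top 3: 0.2164. mayflies: 0.423 > 0.2164 → include.
Rate on top 4: 0.2638. midges: 0.314 > 0.2638 → include.
Optimal diet: mosquitoes, gnats, fruit flies, mayflies, midges — 5 of 5 types.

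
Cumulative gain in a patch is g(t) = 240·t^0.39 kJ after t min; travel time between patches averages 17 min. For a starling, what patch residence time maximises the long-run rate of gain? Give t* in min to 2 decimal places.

10.87 min

By the marginal value theorem, leave when the instantaneous gain rate g'(t) equals the habitat-wide average g(t)/(T + t).
g'(t) = 0.39·240·t^-0.61. Setting 0.39·240·t^-0.61 = 240·t^0.39/(17+t) gives 0.39(17+t) = t, so 0.61·t = 0.39×17.
t* = 0.39×17/0.61 = 10.87 min.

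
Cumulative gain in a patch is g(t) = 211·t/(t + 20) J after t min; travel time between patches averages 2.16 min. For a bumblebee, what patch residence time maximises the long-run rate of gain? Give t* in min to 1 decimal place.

Maximise g(t)/(T+t): set derivative to zero → g'(t)(T+t) = g(t).
g'(t) = 211·20/(t + 20)². Setting 211·20/(t+20)² = 211t/[(t+20)(2.16+t)] gives 20(2.16+t) = t(t+20), so t² = 20×2.16 = 43.2.
t* = √43.2 = 6.573 min.

6.6 min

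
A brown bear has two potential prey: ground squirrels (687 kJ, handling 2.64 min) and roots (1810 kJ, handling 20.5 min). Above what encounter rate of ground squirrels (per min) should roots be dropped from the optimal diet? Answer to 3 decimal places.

The zero-one rule: include roots iff E₂/h₂ > λE₁/(1+λh₁). Equality gives the switch point.
λE₁h₂ = E₂ + λE₂h₁ ⇒ λ = E₂/(E₁h₂ − E₂h₁) = 1810/(1.408e+04 − 4778) = 0.1945 per min.

0.195 per min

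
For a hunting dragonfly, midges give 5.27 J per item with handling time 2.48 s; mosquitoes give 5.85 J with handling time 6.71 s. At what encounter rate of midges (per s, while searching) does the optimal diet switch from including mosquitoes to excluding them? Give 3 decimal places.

0.281 per s

Drop mosquitoes once their profitability E₂/h₂ falls below the rate achievable on midges alone: E₂/h₂ = λE₁/(1 + λh₁).
Solve for λ: λE₁h₂ = E₂(1 + λh₁) → λ(E₁h₂ − E₂h₁) = E₂ → λ = E₂/(E₁h₂ − E₂h₁).
λ = 5.85/(5.27×6.71 − 5.85×2.48) = 5.85/20.85 = 0.2805 per s.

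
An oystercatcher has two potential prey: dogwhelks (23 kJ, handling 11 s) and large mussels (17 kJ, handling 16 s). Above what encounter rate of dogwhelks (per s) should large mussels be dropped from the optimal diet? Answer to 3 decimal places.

At the threshold, the rate on dogwhelks alone equals the profitability of large mussels: λ·23/(1 + λ·11) = 17/16 = 1.062.
Rearranging, λ(23 − 1.062×11) = 1.062, so λ = 1.062/11.31 = 0.09392 per s.

0.094 per s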